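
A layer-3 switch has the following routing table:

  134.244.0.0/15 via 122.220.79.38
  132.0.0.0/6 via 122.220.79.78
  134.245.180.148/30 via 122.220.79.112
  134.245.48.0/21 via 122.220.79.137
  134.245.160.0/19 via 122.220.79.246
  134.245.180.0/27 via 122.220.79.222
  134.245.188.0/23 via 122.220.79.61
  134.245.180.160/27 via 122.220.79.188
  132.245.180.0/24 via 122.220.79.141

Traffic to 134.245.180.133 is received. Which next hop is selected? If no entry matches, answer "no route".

Routes whose prefix contains 134.245.180.133:
  132.0.0.0/6 (132.0.0.0 - 135.255.255.255) -> 122.220.79.78
  134.244.0.0/15 (134.244.0.0 - 134.245.255.255) -> 122.220.79.38
  134.245.160.0/19 (134.245.160.0 - 134.245.191.255) -> 122.220.79.246
More-specific entries that do NOT match:
  134.245.180.148/30 (134.245.180.148 - 134.245.180.151) does not contain 134.245.180.133
  134.245.180.0/27 (134.245.180.0 - 134.245.180.31) does not contain 134.245.180.133
  134.245.180.160/27 (134.245.180.160 - 134.245.180.191) does not contain 134.245.180.133
  132.245.180.0/24 (132.245.180.0 - 132.245.180.255) does not contain 134.245.180.133
  134.245.188.0/23 (134.245.188.0 - 134.245.189.255) does not contain 134.245.180.133
  134.245.48.0/21 (134.245.48.0 - 134.245.55.255) does not contain 134.245.180.133
Longest matching prefix is /19 -> next hop 122.220.79.246.

122.220.79.246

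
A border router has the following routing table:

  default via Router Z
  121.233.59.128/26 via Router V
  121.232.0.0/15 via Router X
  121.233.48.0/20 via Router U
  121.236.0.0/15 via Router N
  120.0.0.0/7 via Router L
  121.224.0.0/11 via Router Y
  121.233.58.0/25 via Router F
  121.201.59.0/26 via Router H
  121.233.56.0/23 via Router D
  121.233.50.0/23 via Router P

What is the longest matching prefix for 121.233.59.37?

121.233.48.0/20

Entries matching 121.233.59.37:
  0.0.0.0/0 (default, matches everything)
  120.0.0.0/7 (120.0.0.0 - 121.255.255.255)
  121.224.0.0/11 (121.224.0.0 - 121.255.255.255)
  121.232.0.0/15 (121.232.0.0 - 121.233.255.255)
  121.233.48.0/20 (121.233.48.0 - 121.233.63.255)
Most specific is 121.233.48.0/20.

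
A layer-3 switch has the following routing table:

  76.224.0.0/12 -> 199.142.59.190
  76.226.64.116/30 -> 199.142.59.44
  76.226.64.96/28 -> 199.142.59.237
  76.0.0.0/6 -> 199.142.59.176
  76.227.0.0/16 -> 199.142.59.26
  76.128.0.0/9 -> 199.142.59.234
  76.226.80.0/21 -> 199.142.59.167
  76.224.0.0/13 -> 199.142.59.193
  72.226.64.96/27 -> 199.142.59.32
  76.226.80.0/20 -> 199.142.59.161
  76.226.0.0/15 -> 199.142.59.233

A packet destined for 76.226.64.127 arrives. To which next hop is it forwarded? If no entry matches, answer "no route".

199.142.59.233

Routes whose prefix contains 76.226.64.127:
  76.0.0.0/6 (76.0.0.0 - 79.255.255.255) -> 199.142.59.176
  76.128.0.0/9 (76.128.0.0 - 76.255.255.255) -> 199.142.59.234
  76.224.0.0/12 (76.224.0.0 - 76.239.255.255) -> 199.142.59.190
  76.224.0.0/13 (76.224.0.0 - 76.231.255.255) -> 199.142.59.193
  76.226.0.0/15 (76.226.0.0 - 76.227.255.255) -> 199.142.59.233
More-specific entries that do NOT match:
  76.226.64.116/30 (76.226.64.116 - 76.226.64.119) does not contain 76.226.64.127
  76.226.64.96/28 (76.226.64.96 - 76.226.64.111) does not contain 76.226.64.127
  72.226.64.96/27 (72.226.64.96 - 72.226.64.127) does not contain 76.226.64.127
  76.226.80.0/21 (76.226.80.0 - 76.226.87.255) does not contain 76.226.64.127
  76.226.80.0/20 (76.226.80.0 - 76.226.95.255) does not contain 76.226.64.127
  76.227.0.0/16 (76.227.0.0 - 76.227.255.255) does not contain 76.226.64.127
Longest matching prefix is /15 -> next hop 199.142.59.233.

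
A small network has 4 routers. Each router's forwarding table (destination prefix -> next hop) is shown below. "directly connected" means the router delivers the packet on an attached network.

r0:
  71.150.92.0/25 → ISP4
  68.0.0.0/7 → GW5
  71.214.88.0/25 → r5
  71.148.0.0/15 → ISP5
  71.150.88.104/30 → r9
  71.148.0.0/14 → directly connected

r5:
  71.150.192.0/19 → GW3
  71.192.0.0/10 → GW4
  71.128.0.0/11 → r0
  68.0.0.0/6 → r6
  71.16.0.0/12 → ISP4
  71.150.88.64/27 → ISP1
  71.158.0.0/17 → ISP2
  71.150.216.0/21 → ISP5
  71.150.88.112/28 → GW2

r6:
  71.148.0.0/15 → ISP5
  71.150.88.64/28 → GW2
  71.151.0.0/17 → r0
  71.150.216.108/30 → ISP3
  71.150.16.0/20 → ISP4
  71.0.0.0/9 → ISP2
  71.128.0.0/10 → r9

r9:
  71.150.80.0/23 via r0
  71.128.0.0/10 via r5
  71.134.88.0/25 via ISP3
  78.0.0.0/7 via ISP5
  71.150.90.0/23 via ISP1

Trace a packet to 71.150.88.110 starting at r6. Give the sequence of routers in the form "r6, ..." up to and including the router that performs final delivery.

r6, r9, r5, r0

At r6: longest match for 71.150.88.110 is 71.128.0.0/10 -> r9
At r9: longest match for 71.150.88.110 is 71.128.0.0/10 -> r5
At r5: longest match for 71.150.88.110 is 71.128.0.0/11 -> r0
At r0: longest match for 71.150.88.110 is 71.148.0.0/14 -> directly connected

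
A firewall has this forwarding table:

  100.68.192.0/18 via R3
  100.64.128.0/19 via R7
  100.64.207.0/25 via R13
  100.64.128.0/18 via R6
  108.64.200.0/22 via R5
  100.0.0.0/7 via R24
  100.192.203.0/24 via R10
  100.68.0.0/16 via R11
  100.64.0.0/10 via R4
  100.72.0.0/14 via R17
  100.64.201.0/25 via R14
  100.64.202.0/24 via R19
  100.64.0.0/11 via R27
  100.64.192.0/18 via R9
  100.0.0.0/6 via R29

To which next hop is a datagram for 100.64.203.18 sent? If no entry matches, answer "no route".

R9

Routes whose prefix contains 100.64.203.18:
  100.0.0.0/6 (100.0.0.0 - 103.255.255.255) -> R29
  100.0.0.0/7 (100.0.0.0 - 101.255.255.255) -> R24
  100.64.0.0/10 (100.64.0.0 - 100.127.255.255) -> R4
  100.64.0.0/11 (100.64.0.0 - 100.95.255.255) -> R27
  100.64.192.0/18 (100.64.192.0 - 100.64.255.255) -> R9
More-specific entries that do NOT match:
  100.64.207.0/25 (100.64.207.0 - 100.64.207.127) does not contain 100.64.203.18
  100.64.201.0/25 (100.64.201.0 - 100.64.201.127) does not contain 100.64.203.18
  100.192.203.0/24 (100.192.203.0 - 100.192.203.255) does not contain 100.64.203.18
  100.64.202.0/24 (100.64.202.0 - 100.64.202.255) does not contain 100.64.203.18
  108.64.200.0/22 (108.64.200.0 - 108.64.203.255) does not contain 100.64.203.18
  100.64.128.0/19 (100.64.128.0 - 100.64.159.255) does not contain 100.64.203.18
Longest matching prefix is /18 -> next hop R9.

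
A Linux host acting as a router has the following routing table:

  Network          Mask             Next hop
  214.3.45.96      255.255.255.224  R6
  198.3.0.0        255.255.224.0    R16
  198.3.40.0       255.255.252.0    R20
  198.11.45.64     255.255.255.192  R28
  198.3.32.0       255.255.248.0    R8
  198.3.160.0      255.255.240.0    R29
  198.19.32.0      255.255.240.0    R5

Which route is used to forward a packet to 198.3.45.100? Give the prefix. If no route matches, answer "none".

198.3.45.100 is outside every listed prefix and there is no default route.

none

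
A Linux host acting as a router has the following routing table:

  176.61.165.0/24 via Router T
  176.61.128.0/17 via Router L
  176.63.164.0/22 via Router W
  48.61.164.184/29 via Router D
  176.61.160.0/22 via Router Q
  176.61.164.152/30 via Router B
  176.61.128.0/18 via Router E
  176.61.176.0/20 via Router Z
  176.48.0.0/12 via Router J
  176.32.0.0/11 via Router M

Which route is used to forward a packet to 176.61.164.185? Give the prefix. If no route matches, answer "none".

176.61.128.0/18

Entries matching 176.61.164.185:
  176.32.0.0/11 (176.32.0.0 - 176.63.255.255)
  176.48.0.0/12 (176.48.0.0 - 176.63.255.255)
  176.61.128.0/17 (176.61.128.0 - 176.61.255.255)
  176.61.128.0/18 (176.61.128.0 - 176.61.191.255)
Most specific is 176.61.128.0/18.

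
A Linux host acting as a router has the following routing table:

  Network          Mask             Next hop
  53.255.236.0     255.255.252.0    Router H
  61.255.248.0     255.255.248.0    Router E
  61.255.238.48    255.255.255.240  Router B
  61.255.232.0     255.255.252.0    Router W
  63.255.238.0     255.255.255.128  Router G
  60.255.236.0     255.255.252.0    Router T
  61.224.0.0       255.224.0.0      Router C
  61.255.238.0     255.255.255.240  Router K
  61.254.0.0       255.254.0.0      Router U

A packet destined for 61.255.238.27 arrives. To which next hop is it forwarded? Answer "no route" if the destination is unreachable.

Routes whose prefix contains 61.255.238.27:
  61.224.0.0/11 (61.224.0.0 - 61.255.255.255) -> Router C
  61.254.0.0/15 (61.254.0.0 - 61.255.255.255) -> Router U
More-specific entries that do NOT match:
  61.255.238.48/28 (61.255.238.48 - 61.255.238.63) does not contain 61.255.238.27
  61.255.238.0/28 (61.255.238.0 - 61.255.238.15) does not contain 61.255.238.27
  63.255.238.0/25 (63.255.238.0 - 63.255.238.127) does not contain 61.255.238.27
  53.255.236.0/22 (53.255.236.0 - 53.255.239.255) does not contain 61.255.238.27
  61.255.232.0/22 (61.255.232.0 - 61.255.235.255) does not contain 61.255.238.27
  60.255.236.0/22 (60.255.236.0 - 60.255.239.255) does not contain 61.255.238.27
  61.255.248.0/21 (61.255.248.0 - 61.255.255.255) does not contain 61.255.238.27
Longest matching prefix is /15 -> next hop Router U.

Router U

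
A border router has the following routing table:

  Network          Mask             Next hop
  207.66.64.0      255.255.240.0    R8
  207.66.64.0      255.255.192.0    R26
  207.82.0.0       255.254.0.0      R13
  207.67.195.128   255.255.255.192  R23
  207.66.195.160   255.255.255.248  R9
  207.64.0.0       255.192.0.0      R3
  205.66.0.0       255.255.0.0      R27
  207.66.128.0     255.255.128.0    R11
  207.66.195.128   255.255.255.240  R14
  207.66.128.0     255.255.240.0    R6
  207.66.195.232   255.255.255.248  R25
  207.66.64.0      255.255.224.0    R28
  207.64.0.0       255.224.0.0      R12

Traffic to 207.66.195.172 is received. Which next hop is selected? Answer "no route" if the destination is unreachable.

Routes whose prefix contains 207.66.195.172:
  207.64.0.0/10 (207.64.0.0 - 207.127.255.255) -> R3
  207.64.0.0/11 (207.64.0.0 - 207.95.255.255) -> R12
  207.66.128.0/17 (207.66.128.0 - 207.66.255.255) -> R11
More-specific entries that do NOT match:
  207.66.195.160/29 (207.66.195.160 - 207.66.195.167) does not contain 207.66.195.172
  207.66.195.232/29 (207.66.195.232 - 207.66.195.239) does not contain 207.66.195.172
  207.66.195.128/28 (207.66.195.128 - 207.66.195.143) does not contain 207.66.195.172
  207.67.195.128/26 (207.67.195.128 - 207.67.195.191) does not contain 207.66.195.172
  207.66.64.0/20 (207.66.64.0 - 207.66.79.255) does not contain 207.66.195.172
  207.66.128.0/20 (207.66.128.0 - 207.66.143.255) does not contain 207.66.195.172
  207.66.64.0/19 (207.66.64.0 - 207.66.95.255) does not contain 207.66.195.172
  207.66.64.0/18 (207.66.64.0 - 207.66.127.255) does not contain 207.66.195.172
Longest matching prefix is /17 -> next hop R11.

R11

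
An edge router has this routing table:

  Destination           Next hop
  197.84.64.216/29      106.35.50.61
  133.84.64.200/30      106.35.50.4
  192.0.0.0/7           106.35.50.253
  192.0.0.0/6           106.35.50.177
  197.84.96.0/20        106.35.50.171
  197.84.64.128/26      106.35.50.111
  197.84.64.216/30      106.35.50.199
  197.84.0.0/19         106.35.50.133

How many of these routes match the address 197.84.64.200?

0

No listed prefix contains 197.84.64.200.
Total matching entries: 0.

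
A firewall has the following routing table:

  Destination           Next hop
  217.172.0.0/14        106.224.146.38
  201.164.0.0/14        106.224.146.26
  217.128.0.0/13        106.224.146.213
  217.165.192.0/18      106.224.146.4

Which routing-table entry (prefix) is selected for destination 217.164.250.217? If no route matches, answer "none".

217.164.250.217 is outside every listed prefix and there is no default route.

none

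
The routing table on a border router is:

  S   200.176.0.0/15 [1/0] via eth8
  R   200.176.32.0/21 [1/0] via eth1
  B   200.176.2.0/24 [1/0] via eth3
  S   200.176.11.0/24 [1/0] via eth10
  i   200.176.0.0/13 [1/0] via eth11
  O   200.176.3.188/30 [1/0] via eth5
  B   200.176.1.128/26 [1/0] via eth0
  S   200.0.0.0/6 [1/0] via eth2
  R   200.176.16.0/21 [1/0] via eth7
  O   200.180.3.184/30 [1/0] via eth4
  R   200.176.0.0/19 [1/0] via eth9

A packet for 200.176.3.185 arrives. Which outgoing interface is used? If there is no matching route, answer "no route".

Routes whose prefix contains 200.176.3.185:
  200.0.0.0/6 (200.0.0.0 - 203.255.255.255) -> eth2
  200.176.0.0/13 (200.176.0.0 - 200.183.255.255) -> eth11
  200.176.0.0/15 (200.176.0.0 - 200.177.255.255) -> eth8
  200.176.0.0/19 (200.176.0.0 - 200.176.31.255) -> eth9
More-specific entries that do NOT match:
  200.176.3.188/30 (200.176.3.188 - 200.176.3.191) does not contain 200.176.3.185
  200.180.3.184/30 (200.180.3.184 - 200.180.3.187) does not contain 200.176.3.185
  200.176.1.128/26 (200.176.1.128 - 200.176.1.191) does not contain 200.176.3.185
  200.176.2.0/24 (200.176.2.0 - 200.176.2.255) does not contain 200.176.3.185
  200.176.11.0/24 (200.176.11.0 - 200.176.11.255) does not contain 200.176.3.185
  200.176.32.0/21 (200.176.32.0 - 200.176.39.255) does not contain 200.176.3.185
  200.176.16.0/21 (200.176.16.0 - 200.176.23.255) does not contain 200.176.3.185
Longest matching prefix is /19 -> interface eth9.

eth9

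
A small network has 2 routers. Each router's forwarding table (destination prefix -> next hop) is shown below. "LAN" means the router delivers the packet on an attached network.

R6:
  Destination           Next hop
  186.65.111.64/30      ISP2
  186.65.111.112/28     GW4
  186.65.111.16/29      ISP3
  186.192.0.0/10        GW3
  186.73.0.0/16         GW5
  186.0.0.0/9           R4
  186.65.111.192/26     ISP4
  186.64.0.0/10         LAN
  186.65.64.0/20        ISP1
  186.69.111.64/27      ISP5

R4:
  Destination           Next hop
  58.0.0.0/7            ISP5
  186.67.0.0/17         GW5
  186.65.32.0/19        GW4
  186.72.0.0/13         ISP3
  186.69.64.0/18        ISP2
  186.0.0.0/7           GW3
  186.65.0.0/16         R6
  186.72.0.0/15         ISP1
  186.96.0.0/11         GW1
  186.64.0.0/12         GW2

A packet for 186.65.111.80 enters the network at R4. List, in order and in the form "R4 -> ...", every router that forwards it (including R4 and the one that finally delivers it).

R4 -> R6

At R4: longest match for 186.65.111.80 is 186.65.0.0/16 -> R6
At R6: longest match for 186.65.111.80 is 186.64.0.0/10 -> LAN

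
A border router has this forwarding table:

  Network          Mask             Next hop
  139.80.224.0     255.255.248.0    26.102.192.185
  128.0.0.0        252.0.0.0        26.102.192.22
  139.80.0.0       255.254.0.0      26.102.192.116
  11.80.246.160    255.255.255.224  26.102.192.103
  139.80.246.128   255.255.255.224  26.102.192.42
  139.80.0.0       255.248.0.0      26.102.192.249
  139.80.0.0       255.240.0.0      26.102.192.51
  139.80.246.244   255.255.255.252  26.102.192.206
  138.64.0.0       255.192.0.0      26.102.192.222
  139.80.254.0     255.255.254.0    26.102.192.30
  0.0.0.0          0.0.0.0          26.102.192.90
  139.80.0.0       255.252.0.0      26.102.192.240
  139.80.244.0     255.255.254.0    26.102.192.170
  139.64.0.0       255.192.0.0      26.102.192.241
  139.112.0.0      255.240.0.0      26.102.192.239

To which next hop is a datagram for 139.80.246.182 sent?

Routes whose prefix contains 139.80.246.182:
  0.0.0.0/0 (default, matches everything) -> 26.102.192.90
  139.64.0.0/10 (139.64.0.0 - 139.127.255.255) -> 26.102.192.241
  139.80.0.0/12 (139.80.0.0 - 139.95.255.255) -> 26.102.192.51
  139.80.0.0/13 (139.80.0.0 - 139.87.255.255) -> 26.102.192.249
  139.80.0.0/14 (139.80.0.0 - 139.83.255.255) -> 26.102.192.240
  139.80.0.0/15 (139.80.0.0 - 139.81.255.255) -> 26.102.192.116
More-specific entries that do NOT match:
  139.80.246.244/30 (139.80.246.244 - 139.80.246.247) does not contain 139.80.246.182
  11.80.246.160/27 (11.80.246.160 - 11.80.246.191) does not contain 139.80.246.182
  139.80.246.128/27 (139.80.246.128 - 139.80.246.159) does not contain 139.80.246.182
  139.80.254.0/23 (139.80.254.0 - 139.80.255.255) does not contain 139.80.246.182
  139.80.244.0/23 (139.80.244.0 - 139.80.245.255) does not contain 139.80.246.182
  139.80.224.0/21 (139.80.224.0 - 139.80.231.255) does not contain 139.80.246.182
Longest matching prefix is /15 -> next hop 26.102.192.116.

26.102.192.116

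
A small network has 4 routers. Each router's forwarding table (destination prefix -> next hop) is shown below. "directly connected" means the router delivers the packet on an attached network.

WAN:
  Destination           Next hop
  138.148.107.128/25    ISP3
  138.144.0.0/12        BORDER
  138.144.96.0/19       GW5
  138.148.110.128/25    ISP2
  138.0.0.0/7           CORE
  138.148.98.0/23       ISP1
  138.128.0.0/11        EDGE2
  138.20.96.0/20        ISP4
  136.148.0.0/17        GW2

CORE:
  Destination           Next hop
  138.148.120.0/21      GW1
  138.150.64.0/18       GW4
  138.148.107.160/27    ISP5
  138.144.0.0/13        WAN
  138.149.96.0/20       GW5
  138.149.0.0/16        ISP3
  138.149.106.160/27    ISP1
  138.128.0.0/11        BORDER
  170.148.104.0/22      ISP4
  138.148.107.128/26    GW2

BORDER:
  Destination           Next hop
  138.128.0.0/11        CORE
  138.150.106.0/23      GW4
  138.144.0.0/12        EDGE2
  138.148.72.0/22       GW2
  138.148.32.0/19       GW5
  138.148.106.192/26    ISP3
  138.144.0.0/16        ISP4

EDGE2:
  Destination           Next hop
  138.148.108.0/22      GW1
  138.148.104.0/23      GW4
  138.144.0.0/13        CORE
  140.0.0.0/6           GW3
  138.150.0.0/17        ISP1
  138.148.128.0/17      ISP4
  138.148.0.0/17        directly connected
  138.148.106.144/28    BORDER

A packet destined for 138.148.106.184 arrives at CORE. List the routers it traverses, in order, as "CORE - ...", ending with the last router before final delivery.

At CORE: longest match for 138.148.106.184 is 138.144.0.0/13 -> WAN
At WAN: longest match for 138.148.106.184 is 138.144.0.0/12 -> BORDER
At BORDER: longest match for 138.148.106.184 is 138.144.0.0/12 -> EDGE2
At EDGE2: longest match for 138.148.106.184 is 138.148.0.0/17 -> directly connected

CORE - WAN - BORDER - EDGE2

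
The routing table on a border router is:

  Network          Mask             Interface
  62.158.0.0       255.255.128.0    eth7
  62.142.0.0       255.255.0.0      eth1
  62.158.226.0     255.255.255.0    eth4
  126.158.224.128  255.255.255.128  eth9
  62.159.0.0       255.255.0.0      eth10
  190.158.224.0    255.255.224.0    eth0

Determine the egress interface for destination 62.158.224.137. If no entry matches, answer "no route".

No entry's prefix contains 62.158.224.137; there is no default route.

no route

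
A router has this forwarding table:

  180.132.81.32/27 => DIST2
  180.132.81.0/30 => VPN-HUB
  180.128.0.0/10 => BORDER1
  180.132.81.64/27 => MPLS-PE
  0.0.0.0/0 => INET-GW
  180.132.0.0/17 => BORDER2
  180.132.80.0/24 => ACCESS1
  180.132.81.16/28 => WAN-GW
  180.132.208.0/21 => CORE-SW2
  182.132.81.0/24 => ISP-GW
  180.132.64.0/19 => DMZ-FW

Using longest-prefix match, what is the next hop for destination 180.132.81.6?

DMZ-FW

Routes whose prefix contains 180.132.81.6:
  0.0.0.0/0 (default, matches everything) -> INET-GW
  180.128.0.0/10 (180.128.0.0 - 180.191.255.255) -> BORDER1
  180.132.0.0/17 (180.132.0.0 - 180.132.127.255) -> BORDER2
  180.132.64.0/19 (180.132.64.0 - 180.132.95.255) -> DMZ-FW
More-specific entries that do NOT match:
  180.132.81.0/30 (180.132.81.0 - 180.132.81.3) does not contain 180.132.81.6
  180.132.81.16/28 (180.132.81.16 - 180.132.81.31) does not contain 180.132.81.6
  180.132.81.32/27 (180.132.81.32 - 180.132.81.63) does not contain 180.132.81.6
  180.132.81.64/27 (180.132.81.64 - 180.132.81.95) does not contain 180.132.81.6
  180.132.80.0/24 (180.132.80.0 - 180.132.80.255) does not contain 180.132.81.6
  182.132.81.0/24 (182.132.81.0 - 182.132.81.255) does not contain 180.132.81.6
  180.132.208.0/21 (180.132.208.0 - 180.132.215.255) does not contain 180.132.81.6
Longest matching prefix is /19 -> next hop DMZ-FW.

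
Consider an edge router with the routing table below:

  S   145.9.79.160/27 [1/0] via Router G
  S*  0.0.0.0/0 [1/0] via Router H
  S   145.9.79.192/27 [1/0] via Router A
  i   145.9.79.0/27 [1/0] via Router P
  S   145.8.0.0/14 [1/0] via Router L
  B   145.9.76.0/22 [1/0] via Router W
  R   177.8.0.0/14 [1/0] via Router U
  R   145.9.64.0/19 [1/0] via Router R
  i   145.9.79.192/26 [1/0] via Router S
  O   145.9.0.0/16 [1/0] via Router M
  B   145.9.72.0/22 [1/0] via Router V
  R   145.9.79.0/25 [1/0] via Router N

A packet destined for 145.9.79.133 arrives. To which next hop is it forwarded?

Routes whose prefix contains 145.9.79.133:
  0.0.0.0/0 (default, matches everything) -> Router H
  145.8.0.0/14 (145.8.0.0 - 145.11.255.255) -> Router L
  145.9.0.0/16 (145.9.0.0 - 145.9.255.255) -> Router M
  145.9.64.0/19 (145.9.64.0 - 145.9.95.255) -> Router R
  145.9.76.0/22 (145.9.76.0 - 145.9.79.255) -> Router W
More-specific entries that do NOT match:
  145.9.79.160/27 (145.9.79.160 - 145.9.79.191) does not contain 145.9.79.133
  145.9.79.192/27 (145.9.79.192 - 145.9.79.223) does not contain 145.9.79.133
  145.9.79.0/27 (145.9.79.0 - 145.9.79.31) does not contain 145.9.79.133
  145.9.79.192/26 (145.9.79.192 - 145.9.79.255) does not contain 145.9.79.133
  145.9.79.0/25 (145.9.79.0 - 145.9.79.127) does not contain 145.9.79.133
Longest matching prefix is /22 -> next hop Router W.

Router W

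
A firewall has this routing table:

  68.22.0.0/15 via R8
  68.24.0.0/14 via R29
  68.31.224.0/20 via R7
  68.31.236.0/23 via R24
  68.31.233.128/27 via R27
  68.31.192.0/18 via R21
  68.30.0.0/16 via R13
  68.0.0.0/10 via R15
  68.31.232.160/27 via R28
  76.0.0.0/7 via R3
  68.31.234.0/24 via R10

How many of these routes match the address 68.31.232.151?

Prefixes containing 68.31.232.151:
  68.0.0.0/10 (68.0.0.0 - 68.63.255.255)
  68.31.192.0/18 (68.31.192.0 - 68.31.255.255)
  68.31.224.0/20 (68.31.224.0 - 68.31.239.255)
Total matching entries: 3.

3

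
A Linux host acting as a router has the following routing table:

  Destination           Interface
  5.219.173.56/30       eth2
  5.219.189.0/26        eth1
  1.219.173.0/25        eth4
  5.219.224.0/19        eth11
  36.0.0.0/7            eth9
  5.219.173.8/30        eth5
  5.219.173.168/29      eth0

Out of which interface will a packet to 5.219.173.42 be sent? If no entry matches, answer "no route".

No entry's prefix contains 5.219.173.42; there is no default route.

no route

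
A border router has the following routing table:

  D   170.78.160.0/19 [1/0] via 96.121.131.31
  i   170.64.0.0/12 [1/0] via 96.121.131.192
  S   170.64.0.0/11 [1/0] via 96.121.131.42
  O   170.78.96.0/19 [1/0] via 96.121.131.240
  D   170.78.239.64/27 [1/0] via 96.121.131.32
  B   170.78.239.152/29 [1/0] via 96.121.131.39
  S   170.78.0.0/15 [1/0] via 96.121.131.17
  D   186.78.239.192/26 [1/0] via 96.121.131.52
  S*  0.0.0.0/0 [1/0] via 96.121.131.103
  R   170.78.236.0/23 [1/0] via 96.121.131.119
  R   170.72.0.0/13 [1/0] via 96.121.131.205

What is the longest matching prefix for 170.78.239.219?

170.78.0.0/15

Entries matching 170.78.239.219:
  0.0.0.0/0 (default, matches everything)
  170.64.0.0/11 (170.64.0.0 - 170.95.255.255)
  170.64.0.0/12 (170.64.0.0 - 170.79.255.255)
  170.72.0.0/13 (170.72.0.0 - 170.79.255.255)
  170.78.0.0/15 (170.78.0.0 - 170.79.255.255)
Most specific is 170.78.0.0/15.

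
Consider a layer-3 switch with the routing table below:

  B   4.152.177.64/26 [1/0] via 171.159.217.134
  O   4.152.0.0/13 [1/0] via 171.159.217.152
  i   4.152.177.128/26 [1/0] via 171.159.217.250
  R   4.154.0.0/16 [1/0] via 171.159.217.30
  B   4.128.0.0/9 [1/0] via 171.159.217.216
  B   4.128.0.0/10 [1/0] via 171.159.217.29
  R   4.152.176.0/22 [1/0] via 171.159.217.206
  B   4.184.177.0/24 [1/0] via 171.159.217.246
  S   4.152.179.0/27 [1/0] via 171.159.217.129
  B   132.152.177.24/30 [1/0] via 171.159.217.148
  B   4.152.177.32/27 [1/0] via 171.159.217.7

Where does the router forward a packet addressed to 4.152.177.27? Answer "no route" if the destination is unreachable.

Routes whose prefix contains 4.152.177.27:
  4.128.0.0/9 (4.128.0.0 - 4.255.255.255) -> 171.159.217.216
  4.128.0.0/10 (4.128.0.0 - 4.191.255.255) -> 171.159.217.29
  4.152.0.0/13 (4.152.0.0 - 4.159.255.255) -> 171.159.217.152
  4.152.176.0/22 (4.152.176.0 - 4.152.179.255) -> 171.159.217.206
More-specific entries that do NOT match:
  132.152.177.24/30 (132.152.177.24 - 132.152.177.27) does not contain 4.152.177.27
  4.152.179.0/27 (4.152.179.0 - 4.152.179.31) does not contain 4.152.177.27
  4.152.177.32/27 (4.152.177.32 - 4.152.177.63) does not contain 4.152.177.27
  4.152.177.64/26 (4.152.177.64 - 4.152.177.127) does not contain 4.152.177.27
  4.152.177.128/26 (4.152.177.128 - 4.152.177.191) does not contain 4.152.177.27
  4.184.177.0/24 (4.184.177.0 - 4.184.177.255) does not contain 4.152.177.27
Longest matching prefix is /22 -> next hop 171.159.217.206.

171.159.217.206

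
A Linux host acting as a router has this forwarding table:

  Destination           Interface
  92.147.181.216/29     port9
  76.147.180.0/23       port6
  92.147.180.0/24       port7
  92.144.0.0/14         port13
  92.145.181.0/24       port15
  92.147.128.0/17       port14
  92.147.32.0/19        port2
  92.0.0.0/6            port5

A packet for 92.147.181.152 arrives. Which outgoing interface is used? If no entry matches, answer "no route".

Routes whose prefix contains 92.147.181.152:
  92.0.0.0/6 (92.0.0.0 - 95.255.255.255) -> port5
  92.144.0.0/14 (92.144.0.0 - 92.147.255.255) -> port13
  92.147.128.0/17 (92.147.128.0 - 92.147.255.255) -> port14
More-specific entries that do NOT match:
  92.147.181.216/29 (92.147.181.216 - 92.147.181.223) does not contain 92.147.181.152
  92.147.180.0/24 (92.147.180.0 - 92.147.180.255) does not contain 92.147.181.152
  92.145.181.0/24 (92.145.181.0 - 92.145.181.255) does not contain 92.147.181.152
  76.147.180.0/23 (76.147.180.0 - 76.147.181.255) does not contain 92.147.181.152
  92.147.32.0/19 (92.147.32.0 - 92.147.63.255) does not contain 92.147.181.152
Longest matching prefix is /17 -> interface port14.

port14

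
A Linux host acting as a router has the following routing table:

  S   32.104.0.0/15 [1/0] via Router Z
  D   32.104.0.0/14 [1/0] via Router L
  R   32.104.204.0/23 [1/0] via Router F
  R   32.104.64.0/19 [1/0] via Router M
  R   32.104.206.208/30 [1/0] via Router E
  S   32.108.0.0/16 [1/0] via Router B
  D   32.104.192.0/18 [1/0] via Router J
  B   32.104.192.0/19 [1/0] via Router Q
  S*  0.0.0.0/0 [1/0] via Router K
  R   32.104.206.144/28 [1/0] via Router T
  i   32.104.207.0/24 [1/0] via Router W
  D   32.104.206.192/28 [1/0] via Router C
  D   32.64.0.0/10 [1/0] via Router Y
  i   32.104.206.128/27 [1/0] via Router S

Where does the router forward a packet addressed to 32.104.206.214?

Routes whose prefix contains 32.104.206.214:
  0.0.0.0/0 (default, matches everything) -> Router K
  32.64.0.0/10 (32.64.0.0 - 32.127.255.255) -> Router Y
  32.104.0.0/14 (32.104.0.0 - 32.107.255.255) -> Router L
  32.104.0.0/15 (32.104.0.0 - 32.105.255.255) -> Router Z
  32.104.192.0/18 (32.104.192.0 - 32.104.255.255) -> Router J
  32.104.192.0/19 (32.104.192.0 - 32.104.223.255) -> Router Q
More-specific entries that do NOT match:
  32.104.206.208/30 (32.104.206.208 - 32.104.206.211) does not contain 32.104.206.214
  32.104.206.144/28 (32.104.206.144 - 32.104.206.159) does not contain 32.104.206.214
  32.104.206.192/28 (32.104.206.192 - 32.104.206.207) does not contain 32.104.206.214
  32.104.206.128/27 (32.104.206.128 - 32.104.206.159) does not contain 32.104.206.214
  32.104.207.0/24 (32.104.207.0 - 32.104.207.255) does not contain 32.104.206.214
  32.104.204.0/23 (32.104.204.0 - 32.104.205.255) does not contain 32.104.206.214
Longest matching prefix is /19 -> next hop Router Q.

Router Q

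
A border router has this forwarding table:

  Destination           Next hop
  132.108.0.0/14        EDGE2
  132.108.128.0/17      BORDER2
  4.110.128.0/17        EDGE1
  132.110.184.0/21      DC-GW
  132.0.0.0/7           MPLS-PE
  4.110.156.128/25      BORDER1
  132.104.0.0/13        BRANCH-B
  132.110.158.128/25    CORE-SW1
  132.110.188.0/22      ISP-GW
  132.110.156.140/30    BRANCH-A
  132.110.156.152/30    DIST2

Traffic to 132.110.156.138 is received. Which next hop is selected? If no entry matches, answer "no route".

Routes whose prefix contains 132.110.156.138:
  132.0.0.0/7 (132.0.0.0 - 133.255.255.255) -> MPLS-PE
  132.104.0.0/13 (132.104.0.0 - 132.111.255.255) -> BRANCH-B
  132.108.0.0/14 (132.108.0.0 - 132.111.255.255) -> EDGE2
More-specific entries that do NOT match:
  132.110.156.140/30 (132.110.156.140 - 132.110.156.143) does not contain 132.110.156.138
  132.110.156.152/30 (132.110.156.152 - 132.110.156.155) does not contain 132.110.156.138
  4.110.156.128/25 (4.110.156.128 - 4.110.156.255) does not contain 132.110.156.138
  132.110.158.128/25 (132.110.158.128 - 132.110.158.255) does not contain 132.110.156.138
  132.110.188.0/22 (132.110.188.0 - 132.110.191.255) does not contain 132.110.156.138
  132.110.184.0/21 (132.110.184.0 - 132.110.191.255) does not contain 132.110.156.138
  132.108.128.0/17 (132.108.128.0 - 132.108.255.255) does not contain 132.110.156.138
  4.110.128.0/17 (4.110.128.0 - 4.110.255.255) does not contain 132.110.156.138
Longest matching prefix is /14 -> next hop EDGE2.

EDGE2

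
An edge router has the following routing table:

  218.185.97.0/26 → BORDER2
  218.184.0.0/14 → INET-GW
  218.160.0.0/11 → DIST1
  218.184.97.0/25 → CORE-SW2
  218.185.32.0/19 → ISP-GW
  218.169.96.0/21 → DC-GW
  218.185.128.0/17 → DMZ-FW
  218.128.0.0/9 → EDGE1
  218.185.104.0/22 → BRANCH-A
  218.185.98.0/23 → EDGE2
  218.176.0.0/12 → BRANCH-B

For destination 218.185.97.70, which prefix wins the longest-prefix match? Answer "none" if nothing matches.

Entries matching 218.185.97.70:
  218.128.0.0/9 (218.128.0.0 - 218.255.255.255)
  218.160.0.0/11 (218.160.0.0 - 218.191.255.255)
  218.176.0.0/12 (218.176.0.0 - 218.191.255.255)
  218.184.0.0/14 (218.184.0.0 - 218.187.255.255)
Most specific is 218.184.0.0/14.

218.184.0.0/14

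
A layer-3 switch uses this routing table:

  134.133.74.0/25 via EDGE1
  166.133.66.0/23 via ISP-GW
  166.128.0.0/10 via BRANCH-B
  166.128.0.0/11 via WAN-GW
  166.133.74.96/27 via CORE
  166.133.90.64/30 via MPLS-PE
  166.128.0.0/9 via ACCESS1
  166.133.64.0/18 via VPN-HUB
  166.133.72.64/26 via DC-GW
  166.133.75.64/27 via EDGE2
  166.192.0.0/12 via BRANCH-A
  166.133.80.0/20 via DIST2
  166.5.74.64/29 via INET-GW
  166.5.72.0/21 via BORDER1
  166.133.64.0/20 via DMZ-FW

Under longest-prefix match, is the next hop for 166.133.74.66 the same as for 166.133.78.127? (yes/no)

166.133.74.66: longest match 166.133.64.0/20 -> DMZ-FW
166.133.78.127: longest match 166.133.64.0/20 -> DMZ-FW

yes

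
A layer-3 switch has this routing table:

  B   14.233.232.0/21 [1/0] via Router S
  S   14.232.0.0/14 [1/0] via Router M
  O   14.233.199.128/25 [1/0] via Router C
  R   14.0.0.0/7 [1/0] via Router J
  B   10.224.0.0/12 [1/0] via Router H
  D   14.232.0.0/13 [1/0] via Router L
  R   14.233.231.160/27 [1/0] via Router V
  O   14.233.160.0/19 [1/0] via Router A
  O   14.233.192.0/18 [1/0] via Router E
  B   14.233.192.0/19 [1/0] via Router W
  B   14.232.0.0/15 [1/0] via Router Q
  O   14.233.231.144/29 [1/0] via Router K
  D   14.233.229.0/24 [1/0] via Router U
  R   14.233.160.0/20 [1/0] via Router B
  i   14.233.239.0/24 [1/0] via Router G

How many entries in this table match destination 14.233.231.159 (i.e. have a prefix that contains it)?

Prefixes containing 14.233.231.159:
  14.0.0.0/7 (14.0.0.0 - 15.255.255.255)
  14.232.0.0/13 (14.232.0.0 - 14.239.255.255)
  14.232.0.0/14 (14.232.0.0 - 14.235.255.255)
  14.232.0.0/15 (14.232.0.0 - 14.233.255.255)
  14.233.192.0/18 (14.233.192.0 - 14.233.255.255)
Total matching entries: 5.

5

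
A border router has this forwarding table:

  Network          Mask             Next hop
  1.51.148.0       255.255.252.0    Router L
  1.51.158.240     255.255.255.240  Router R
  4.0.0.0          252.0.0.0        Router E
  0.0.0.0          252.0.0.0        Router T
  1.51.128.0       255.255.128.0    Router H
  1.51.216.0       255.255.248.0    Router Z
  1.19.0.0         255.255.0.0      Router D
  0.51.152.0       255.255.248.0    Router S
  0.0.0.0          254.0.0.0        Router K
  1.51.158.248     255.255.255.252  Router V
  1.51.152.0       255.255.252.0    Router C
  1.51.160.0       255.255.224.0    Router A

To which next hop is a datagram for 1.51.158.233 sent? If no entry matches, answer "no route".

Router H

Routes whose prefix contains 1.51.158.233:
  0.0.0.0/6 (0.0.0.0 - 3.255.255.255) -> Router T
  0.0.0.0/7 (0.0.0.0 - 1.255.255.255) -> Router K
  1.51.128.0/17 (1.51.128.0 - 1.51.255.255) -> Router H
More-specific entries that do NOT match:
  1.51.158.248/30 (1.51.158.248 - 1.51.158.251) does not contain 1.51.158.233
  1.51.158.240/28 (1.51.158.240 - 1.51.158.255) does not contain 1.51.158.233
  1.51.148.0/22 (1.51.148.0 - 1.51.151.255) does not contain 1.51.158.233
  1.51.152.0/22 (1.51.152.0 - 1.51.155.255) does not contain 1.51.158.233
  1.51.216.0/21 (1.51.216.0 - 1.51.223.255) does not contain 1.51.158.233
  0.51.152.0/21 (0.51.152.0 - 0.51.159.255) does not contain 1.51.158.233
  1.51.160.0/19 (1.51.160.0 - 1.51.191.255) does not contain 1.51.158.233
Longest matching prefix is /17 -> next hop Router H.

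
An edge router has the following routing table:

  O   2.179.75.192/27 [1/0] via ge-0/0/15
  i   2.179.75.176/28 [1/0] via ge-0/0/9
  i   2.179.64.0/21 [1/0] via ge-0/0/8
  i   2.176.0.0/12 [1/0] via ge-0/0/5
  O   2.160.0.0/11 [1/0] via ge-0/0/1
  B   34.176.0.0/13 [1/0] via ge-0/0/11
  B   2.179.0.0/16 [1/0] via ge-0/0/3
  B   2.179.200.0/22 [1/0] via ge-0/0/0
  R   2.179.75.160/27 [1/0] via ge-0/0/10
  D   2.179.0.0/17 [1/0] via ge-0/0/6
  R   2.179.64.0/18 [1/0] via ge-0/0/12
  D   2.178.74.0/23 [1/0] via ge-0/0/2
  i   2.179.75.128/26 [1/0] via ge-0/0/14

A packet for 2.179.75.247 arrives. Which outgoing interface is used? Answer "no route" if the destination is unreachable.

ge-0/0/12

Routes whose prefix contains 2.179.75.247:
  2.160.0.0/11 (2.160.0.0 - 2.191.255.255) -> ge-0/0/1
  2.176.0.0/12 (2.176.0.0 - 2.191.255.255) -> ge-0/0/5
  2.179.0.0/16 (2.179.0.0 - 2.179.255.255) -> ge-0/0/3
  2.179.0.0/17 (2.179.0.0 - 2.179.127.255) -> ge-0/0/6
  2.179.64.0/18 (2.179.64.0 - 2.179.127.255) -> ge-0/0/12
More-specific entries that do NOT match:
  2.179.75.176/28 (2.179.75.176 - 2.179.75.191) does not contain 2.179.75.247
  2.179.75.192/27 (2.179.75.192 - 2.179.75.223) does not contain 2.179.75.247
  2.179.75.160/27 (2.179.75.160 - 2.179.75.191) does not contain 2.179.75.247
  2.179.75.128/26 (2.179.75.128 - 2.179.75.191) does not contain 2.179.75.247
  2.178.74.0/23 (2.178.74.0 - 2.178.75.255) does not contain 2.179.75.247
  2.179.200.0/22 (2.179.200.0 - 2.179.203.255) does not contain 2.179.75.247
  2.179.64.0/21 (2.179.64.0 - 2.179.71.255) does not contain 2.179.75.247
Longest matching prefix is /18 -> interface ge-0/0/12.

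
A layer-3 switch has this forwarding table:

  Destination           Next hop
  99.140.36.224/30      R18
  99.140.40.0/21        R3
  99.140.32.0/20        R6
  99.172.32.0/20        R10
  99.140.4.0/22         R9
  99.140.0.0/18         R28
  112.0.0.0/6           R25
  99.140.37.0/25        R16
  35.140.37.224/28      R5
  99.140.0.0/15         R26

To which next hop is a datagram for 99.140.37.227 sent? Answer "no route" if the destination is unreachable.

Routes whose prefix contains 99.140.37.227:
  99.140.0.0/15 (99.140.0.0 - 99.141.255.255) -> R26
  99.140.0.0/18 (99.140.0.0 - 99.140.63.255) -> R28
  99.140.32.0/20 (99.140.32.0 - 99.140.47.255) -> R6
More-specific entries that do NOT match:
  99.140.36.224/30 (99.140.36.224 - 99.140.36.227) does not contain 99.140.37.227
  35.140.37.224/28 (35.140.37.224 - 35.140.37.239) does not contain 99.140.37.227
  99.140.37.0/25 (99.140.37.0 - 99.140.37.127) does not contain 99.140.37.227
  99.140.4.0/22 (99.140.4.0 - 99.140.7.255) does not contain 99.140.37.227
  99.140.40.0/21 (99.140.40.0 - 99.140.47.255) does not contain 99.140.37.227
Longest matching prefix is /20 -> next hop R6.

R6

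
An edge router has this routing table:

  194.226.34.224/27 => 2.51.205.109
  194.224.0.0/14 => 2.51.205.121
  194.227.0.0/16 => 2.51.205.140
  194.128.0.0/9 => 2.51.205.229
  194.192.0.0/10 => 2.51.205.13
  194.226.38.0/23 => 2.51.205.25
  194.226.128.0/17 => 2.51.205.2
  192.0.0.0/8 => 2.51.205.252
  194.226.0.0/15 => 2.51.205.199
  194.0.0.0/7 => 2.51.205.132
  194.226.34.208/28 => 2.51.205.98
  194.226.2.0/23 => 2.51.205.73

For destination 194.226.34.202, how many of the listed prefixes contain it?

Prefixes containing 194.226.34.202:
  194.0.0.0/7 (194.0.0.0 - 195.255.255.255)
  194.128.0.0/9 (194.128.0.0 - 194.255.255.255)
  194.192.0.0/10 (194.192.0.0 - 194.255.255.255)
  194.224.0.0/14 (194.224.0.0 - 194.227.255.255)
  194.226.0.0/15 (194.226.0.0 - 194.227.255.255)
Total matching entries: 5.

5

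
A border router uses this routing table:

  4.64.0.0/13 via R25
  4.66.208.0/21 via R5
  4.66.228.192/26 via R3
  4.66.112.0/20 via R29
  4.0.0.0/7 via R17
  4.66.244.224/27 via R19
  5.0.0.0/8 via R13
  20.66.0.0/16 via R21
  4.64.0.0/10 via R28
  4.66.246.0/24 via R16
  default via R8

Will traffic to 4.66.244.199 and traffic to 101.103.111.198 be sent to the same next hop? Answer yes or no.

4.66.244.199: longest match 4.64.0.0/13 -> R25
101.103.111.198: longest match 0.0.0.0/0 -> R8

no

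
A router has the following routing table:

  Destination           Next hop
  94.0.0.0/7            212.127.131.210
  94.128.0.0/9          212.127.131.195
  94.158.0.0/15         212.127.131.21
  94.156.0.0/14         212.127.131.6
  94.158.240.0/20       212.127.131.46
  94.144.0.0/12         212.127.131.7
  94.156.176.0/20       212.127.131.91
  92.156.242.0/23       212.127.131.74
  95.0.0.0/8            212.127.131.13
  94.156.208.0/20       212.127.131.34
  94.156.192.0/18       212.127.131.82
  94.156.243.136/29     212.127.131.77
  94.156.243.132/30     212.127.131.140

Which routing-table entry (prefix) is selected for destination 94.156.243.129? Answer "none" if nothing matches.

94.156.192.0/18

Entries matching 94.156.243.129:
  94.0.0.0/7 (94.0.0.0 - 95.255.255.255)
  94.128.0.0/9 (94.128.0.0 - 94.255.255.255)
  94.144.0.0/12 (94.144.0.0 - 94.159.255.255)
  94.156.0.0/14 (94.156.0.0 - 94.159.255.255)
  94.156.192.0/18 (94.156.192.0 - 94.156.255.255)
Most specific is 94.156.192.0/18.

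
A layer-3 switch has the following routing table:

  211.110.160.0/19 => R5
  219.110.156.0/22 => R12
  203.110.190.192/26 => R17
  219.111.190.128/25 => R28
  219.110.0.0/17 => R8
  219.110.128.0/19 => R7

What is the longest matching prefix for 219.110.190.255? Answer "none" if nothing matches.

none

219.110.190.255 is outside every listed prefix and there is no default route.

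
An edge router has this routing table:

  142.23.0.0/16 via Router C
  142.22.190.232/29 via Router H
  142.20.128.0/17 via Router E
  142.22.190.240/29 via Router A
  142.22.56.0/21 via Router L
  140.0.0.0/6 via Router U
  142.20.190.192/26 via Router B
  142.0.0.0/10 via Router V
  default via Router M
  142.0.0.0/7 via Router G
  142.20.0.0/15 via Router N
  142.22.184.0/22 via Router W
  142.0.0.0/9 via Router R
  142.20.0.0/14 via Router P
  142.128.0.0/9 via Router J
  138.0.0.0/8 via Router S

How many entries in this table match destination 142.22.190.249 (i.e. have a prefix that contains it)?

6

Prefixes containing 142.22.190.249:
  0.0.0.0/0 (default, matches everything)
  140.0.0.0/6 (140.0.0.0 - 143.255.255.255)
  142.0.0.0/7 (142.0.0.0 - 143.255.255.255)
  142.0.0.0/9 (142.0.0.0 - 142.127.255.255)
  142.0.0.0/10 (142.0.0.0 - 142.63.255.255)
  142.20.0.0/14 (142.20.0.0 - 142.23.255.255)
Total matching entries: 6.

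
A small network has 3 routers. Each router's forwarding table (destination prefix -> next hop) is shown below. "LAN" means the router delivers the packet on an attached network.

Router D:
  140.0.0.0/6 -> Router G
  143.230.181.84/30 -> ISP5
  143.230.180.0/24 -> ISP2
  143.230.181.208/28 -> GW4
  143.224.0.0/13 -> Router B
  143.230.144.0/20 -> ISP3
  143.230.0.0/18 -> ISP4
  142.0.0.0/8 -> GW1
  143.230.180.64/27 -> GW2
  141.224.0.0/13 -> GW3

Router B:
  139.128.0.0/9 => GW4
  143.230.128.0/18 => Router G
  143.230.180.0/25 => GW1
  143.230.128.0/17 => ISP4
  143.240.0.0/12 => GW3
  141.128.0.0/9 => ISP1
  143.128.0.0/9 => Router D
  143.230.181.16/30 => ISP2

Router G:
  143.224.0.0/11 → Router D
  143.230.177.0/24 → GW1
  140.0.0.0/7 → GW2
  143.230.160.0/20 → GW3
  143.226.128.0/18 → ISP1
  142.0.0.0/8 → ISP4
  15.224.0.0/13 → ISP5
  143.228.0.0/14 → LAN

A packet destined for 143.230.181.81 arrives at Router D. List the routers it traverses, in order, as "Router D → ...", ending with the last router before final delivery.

At Router D: longest match for 143.230.181.81 is 143.224.0.0/13 -> Router B
At Router B: longest match for 143.230.181.81 is 143.230.128.0/18 -> Router G
At Router G: longest match for 143.230.181.81 is 143.228.0.0/14 -> LAN

Router D → Router B → Router G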